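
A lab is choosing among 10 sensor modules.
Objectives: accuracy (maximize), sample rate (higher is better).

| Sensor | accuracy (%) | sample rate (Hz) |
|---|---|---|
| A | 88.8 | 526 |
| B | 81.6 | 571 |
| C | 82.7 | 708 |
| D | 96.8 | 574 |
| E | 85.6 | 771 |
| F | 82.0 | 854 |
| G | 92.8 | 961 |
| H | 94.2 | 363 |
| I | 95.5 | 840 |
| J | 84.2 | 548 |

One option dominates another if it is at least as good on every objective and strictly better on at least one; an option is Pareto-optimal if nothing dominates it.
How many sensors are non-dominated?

A: dominated by D (accuracy 96.8≥88.8, sample rate 574≥526).
B: dominated by C (accuracy 82.7≥81.6, sample rate 708≥571).
C: dominated by E (accuracy 85.6≥82.7, sample rate 771≥708).
D: not dominated (best accuracy).
E: dominated by G (accuracy 92.8≥85.6, sample rate 961≥771).
F: dominated by G (accuracy 92.8≥82.0, sample rate 961≥854).
G: not dominated (best sample rate).
H: dominated by D (accuracy 96.8≥94.2, sample rate 574≥363).
I: not dominated.
J: dominated by D (accuracy 96.8≥84.2, sample rate 574≥548).
Pareto-optimal: D, G, I → 3.

3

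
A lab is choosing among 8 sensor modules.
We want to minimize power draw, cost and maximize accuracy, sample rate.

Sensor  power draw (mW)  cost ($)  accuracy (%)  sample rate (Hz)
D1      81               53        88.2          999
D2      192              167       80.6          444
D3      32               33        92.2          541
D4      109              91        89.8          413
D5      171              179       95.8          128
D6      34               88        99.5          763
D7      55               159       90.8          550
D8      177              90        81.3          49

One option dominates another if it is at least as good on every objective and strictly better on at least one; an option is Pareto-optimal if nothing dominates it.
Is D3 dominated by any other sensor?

D1: worse on power draw (81 vs 32).
D2: worse on power draw (192 vs 32).
D4: worse on power draw (109 vs 32).
D5: worse on power draw (171 vs 32).
D6: worse on power draw (34 vs 32).
D7: worse on power draw (55 vs 32).
D8: worse on power draw (177 vs 32).
No option is at least as good as D3 on every objective and strictly better on one.

No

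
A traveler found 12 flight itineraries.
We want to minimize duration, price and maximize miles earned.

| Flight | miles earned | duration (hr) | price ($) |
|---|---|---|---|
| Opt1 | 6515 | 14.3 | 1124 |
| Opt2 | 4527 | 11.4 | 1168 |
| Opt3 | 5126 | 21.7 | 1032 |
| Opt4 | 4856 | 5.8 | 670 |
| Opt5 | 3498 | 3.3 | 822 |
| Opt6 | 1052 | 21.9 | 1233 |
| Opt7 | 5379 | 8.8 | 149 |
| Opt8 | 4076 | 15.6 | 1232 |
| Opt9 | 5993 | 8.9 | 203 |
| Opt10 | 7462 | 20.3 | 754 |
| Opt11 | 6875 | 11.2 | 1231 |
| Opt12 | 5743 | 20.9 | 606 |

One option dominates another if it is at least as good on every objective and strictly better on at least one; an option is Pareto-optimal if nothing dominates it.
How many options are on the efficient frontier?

Opt1: not dominated.
Opt2: dominated by Opt4 (miles earned 4856≥4527, duration 5.8≤11.4, price 670≤1168).
Opt3: dominated by Opt7 (miles earned 5379≥5126, duration 8.8≤21.7, price 149≤1032).
Opt4: not dominated.
Opt5: not dominated (best duration).
Opt6: dominated by Opt1 (miles earned 6515≥1052, duration 14.3≤21.9, price 1124≤1233).
Opt7: not dominated (best price).
Opt8: dominated by Opt1 (miles earned 6515≥4076, duration 14.3≤15.6, price 1124≤1232).
Opt9: not dominated.
Opt10: not dominated (best miles earned).
Opt11: not dominated.
Opt12: dominated by Opt9 (miles earned 5993≥5743, duration 8.9≤20.9, price 203≤606).
Pareto-optimal: Opt1, Opt4, Opt5, Opt7, Opt9, Opt10, Opt11 → 7.

7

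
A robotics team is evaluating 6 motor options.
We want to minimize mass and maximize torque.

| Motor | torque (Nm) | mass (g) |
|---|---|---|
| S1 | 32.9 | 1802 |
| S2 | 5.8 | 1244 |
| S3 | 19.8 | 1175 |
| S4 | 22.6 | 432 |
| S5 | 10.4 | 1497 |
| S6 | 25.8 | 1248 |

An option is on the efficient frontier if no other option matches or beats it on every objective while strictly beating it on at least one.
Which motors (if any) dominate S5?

S3: torque 19.8≥10.4, mass 1175≤1497 — dominates S5.
S4: torque 22.6≥10.4, mass 432≤1497 — dominates S5.
S6: torque 25.8≥10.4, mass 1248≤1497 — dominates S5.
Others (S1, S2) are each worse than S5 on at least one objective.

S3, S4, S6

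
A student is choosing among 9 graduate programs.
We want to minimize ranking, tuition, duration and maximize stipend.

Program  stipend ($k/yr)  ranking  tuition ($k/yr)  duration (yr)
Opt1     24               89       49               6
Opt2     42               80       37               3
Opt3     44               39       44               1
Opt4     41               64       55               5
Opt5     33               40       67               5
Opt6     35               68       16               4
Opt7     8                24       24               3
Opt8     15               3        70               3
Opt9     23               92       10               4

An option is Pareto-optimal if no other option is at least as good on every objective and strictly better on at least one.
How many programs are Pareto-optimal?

6

Opt1: dominated by Opt2 (stipend 42≥24, ranking 80≤89, tuition 37≤49, duration 3≤6).
Opt2: not dominated.
Opt3: not dominated (best stipend).
Opt4: dominated by Opt3 (stipend 44≥41, ranking 39≤64, tuition 44≤55, duration 1≤5).
Opt5: dominated by Opt3 (stipend 44≥33, ranking 39≤40, tuition 44≤67, duration 1≤5).
Opt6: not dominated.
Opt7: not dominated.
Opt8: not dominated (best ranking).
Opt9: not dominated (best tuition).
Pareto-optimal: Opt2, Opt3, Opt6, Opt7, Opt8, Opt9 → 6.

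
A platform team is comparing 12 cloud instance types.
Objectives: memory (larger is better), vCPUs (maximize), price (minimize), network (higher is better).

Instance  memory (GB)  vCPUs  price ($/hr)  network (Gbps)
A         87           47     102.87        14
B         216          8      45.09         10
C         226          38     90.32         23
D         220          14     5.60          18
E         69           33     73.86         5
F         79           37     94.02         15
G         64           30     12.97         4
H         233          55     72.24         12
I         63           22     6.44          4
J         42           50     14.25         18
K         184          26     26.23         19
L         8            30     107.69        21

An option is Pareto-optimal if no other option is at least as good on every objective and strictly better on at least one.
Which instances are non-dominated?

A, C, D, G, H, I, J, K

A: not dominated.
B: dominated by D (memory 220≥216, vCPUs 14≥8, price 5.60≤45.09, network 18≥10).
C: not dominated (best network).
D: not dominated (best price).
E: dominated by H (memory 233≥69, vCPUs 55≥33, price 72.24≤73.86, network 12≥5).
F: dominated by C (memory 226≥79, vCPUs 38≥37, price 90.32≤94.02, network 23≥15).
G: not dominated.
H: not dominated (best memory).
I: not dominated.
J: not dominated.
K: not dominated.
L: dominated by C (memory 226≥8, vCPUs 38≥30, price 90.32≤107.69, network 23≥21).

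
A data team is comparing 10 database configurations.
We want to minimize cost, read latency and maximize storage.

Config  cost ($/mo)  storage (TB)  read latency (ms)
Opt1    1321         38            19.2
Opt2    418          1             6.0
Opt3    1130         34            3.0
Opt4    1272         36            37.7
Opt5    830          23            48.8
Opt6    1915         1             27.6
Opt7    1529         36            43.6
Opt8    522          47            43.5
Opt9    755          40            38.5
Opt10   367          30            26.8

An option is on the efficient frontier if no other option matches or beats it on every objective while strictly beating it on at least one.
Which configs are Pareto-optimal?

Opt1, Opt2, Opt3, Opt4, Opt8, Opt9, Opt10

Opt1: not dominated.
Opt2: not dominated.
Opt3: not dominated (best read latency).
Opt4: not dominated.
Opt5: dominated by Opt8 (cost 522≤830, storage 47≥23, read latency 43.5≤48.8).
Opt6: dominated by Opt1 (cost 1321≤1915, storage 38≥1, read latency 19.2≤27.6).
Opt7: dominated by Opt1 (cost 1321≤1529, storage 38≥36, read latency 19.2≤43.6).
Opt8: not dominated (best storage).
Opt9: not dominated.
Opt10: not dominated (best cost).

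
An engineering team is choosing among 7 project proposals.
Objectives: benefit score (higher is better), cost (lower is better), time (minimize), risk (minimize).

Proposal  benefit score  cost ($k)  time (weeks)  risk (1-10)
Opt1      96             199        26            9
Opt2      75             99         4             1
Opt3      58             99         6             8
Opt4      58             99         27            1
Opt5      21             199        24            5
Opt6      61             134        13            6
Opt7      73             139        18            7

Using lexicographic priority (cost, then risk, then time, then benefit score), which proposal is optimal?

Opt2

First minimize cost: best is 99, kept {Opt2, Opt3, Opt4}.
Then minimize risk: best is 1, kept {Opt2, Opt4}.
Then minimize time: best is 4, kept {Opt2}.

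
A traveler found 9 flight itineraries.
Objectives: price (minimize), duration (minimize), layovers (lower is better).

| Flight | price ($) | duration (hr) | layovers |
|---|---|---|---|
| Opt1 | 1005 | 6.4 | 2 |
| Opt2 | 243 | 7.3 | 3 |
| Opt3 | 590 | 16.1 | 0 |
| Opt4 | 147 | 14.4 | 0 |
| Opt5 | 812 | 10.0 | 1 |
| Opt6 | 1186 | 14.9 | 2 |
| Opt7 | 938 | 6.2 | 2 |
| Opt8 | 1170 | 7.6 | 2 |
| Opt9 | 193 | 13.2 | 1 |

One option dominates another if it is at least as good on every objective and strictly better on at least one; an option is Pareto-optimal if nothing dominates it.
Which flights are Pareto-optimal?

Opt2, Opt4, Opt5, Opt7, Opt9

Opt1: dominated by Opt7 (price 938≤1005, duration 6.2≤6.4, layovers 2≤2).
Opt2: not dominated.
Opt3: dominated by Opt4 (price 147≤590, duration 14.4≤16.1, layovers 0≤0).
Opt4: not dominated (best price).
Opt5: not dominated.
Opt6: dominated by Opt1 (price 1005≤1186, duration 6.4≤14.9, layovers 2≤2).
Opt7: not dominated (best duration).
Opt8: dominated by Opt1 (price 1005≤1170, duration 6.4≤7.6, layovers 2≤2).
Opt9: not dominated.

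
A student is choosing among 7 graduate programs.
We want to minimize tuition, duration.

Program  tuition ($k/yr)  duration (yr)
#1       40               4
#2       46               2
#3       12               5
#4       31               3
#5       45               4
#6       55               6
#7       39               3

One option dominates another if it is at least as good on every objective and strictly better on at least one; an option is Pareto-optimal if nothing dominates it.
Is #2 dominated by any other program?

#1: worse on duration (4 vs 2).
#3: worse on duration (5 vs 2).
#4: worse on duration (3 vs 2).
#5: worse on duration (4 vs 2).
#6: worse on tuition (55 vs 46).
#7: worse on duration (3 vs 2).
No option is at least as good as #2 on every objective and strictly better on one.

No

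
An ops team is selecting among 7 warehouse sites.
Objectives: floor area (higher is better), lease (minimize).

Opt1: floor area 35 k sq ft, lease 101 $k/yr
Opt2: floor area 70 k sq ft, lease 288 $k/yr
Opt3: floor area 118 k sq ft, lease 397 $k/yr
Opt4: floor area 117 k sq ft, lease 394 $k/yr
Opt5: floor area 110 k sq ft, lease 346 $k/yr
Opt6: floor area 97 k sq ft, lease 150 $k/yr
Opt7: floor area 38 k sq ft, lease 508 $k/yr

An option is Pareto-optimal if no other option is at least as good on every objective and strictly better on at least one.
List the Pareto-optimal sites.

Opt1, Opt3, Opt4, Opt5, Opt6

Opt1: not dominated (best lease).
Opt2: dominated by Opt6 (floor area 97≥70, lease 150≤288).
Opt3: not dominated (best floor area).
Opt4: not dominated.
Opt5: not dominated.
Opt6: not dominated.
Opt7: dominated by Opt2 (floor area 70≥38, lease 288≤508).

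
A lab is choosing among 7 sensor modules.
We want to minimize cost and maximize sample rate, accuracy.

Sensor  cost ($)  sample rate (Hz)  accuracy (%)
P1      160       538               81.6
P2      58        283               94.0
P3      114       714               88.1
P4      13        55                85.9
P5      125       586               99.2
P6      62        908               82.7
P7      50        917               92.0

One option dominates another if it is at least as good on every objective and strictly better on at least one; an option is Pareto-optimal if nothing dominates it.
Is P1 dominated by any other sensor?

Yes

P3 vs P1: cost 114≤160, sample rate 714≥538, accuracy 88.1≥81.6 — P3 is at least as good on every objective and strictly better on at least one, so P3 dominates P1.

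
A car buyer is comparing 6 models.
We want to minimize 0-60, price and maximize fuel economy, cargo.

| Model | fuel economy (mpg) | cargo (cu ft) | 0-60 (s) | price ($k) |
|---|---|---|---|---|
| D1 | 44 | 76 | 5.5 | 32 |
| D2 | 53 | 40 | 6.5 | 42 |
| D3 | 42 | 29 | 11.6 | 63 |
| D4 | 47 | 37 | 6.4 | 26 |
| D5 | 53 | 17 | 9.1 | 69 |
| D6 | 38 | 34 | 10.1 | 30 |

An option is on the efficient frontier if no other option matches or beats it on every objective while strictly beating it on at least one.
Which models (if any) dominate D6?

D4

D4: fuel economy 47≥38, cargo 37≥34, 0-60 6.4≤10.1, price 26≤30 — dominates D6.
Others (D1, D2, D3, D5) are each worse than D6 on at least one objective.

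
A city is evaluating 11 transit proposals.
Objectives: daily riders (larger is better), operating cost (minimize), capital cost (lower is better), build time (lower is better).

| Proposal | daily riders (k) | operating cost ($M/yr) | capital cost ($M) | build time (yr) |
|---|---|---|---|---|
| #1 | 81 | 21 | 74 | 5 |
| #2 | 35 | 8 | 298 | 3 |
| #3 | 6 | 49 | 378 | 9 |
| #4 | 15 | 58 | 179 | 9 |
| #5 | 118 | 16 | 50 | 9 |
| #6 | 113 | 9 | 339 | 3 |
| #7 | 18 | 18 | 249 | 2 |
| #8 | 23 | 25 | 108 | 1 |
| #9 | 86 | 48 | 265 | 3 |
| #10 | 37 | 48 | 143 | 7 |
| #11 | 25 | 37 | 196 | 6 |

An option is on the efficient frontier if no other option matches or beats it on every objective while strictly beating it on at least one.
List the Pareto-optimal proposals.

#1, #2, #5, #6, #7, #8, #9

#1: not dominated.
#2: not dominated (best operating cost).
#3: dominated by #1 (daily riders 81≥6, operating cost 21≤49, capital cost 74≤378, build time 5≤9).
#4: dominated by #1 (daily riders 81≥15, operating cost 21≤58, capital cost 74≤179, build time 5≤9).
#5: not dominated (best daily riders).
#6: not dominated.
#7: not dominated.
#8: not dominated (best build time).
#9: not dominated.
#10: dominated by #1 (daily riders 81≥37, operating cost 21≤48, capital cost 74≤143, build time 5≤7).
#11: dominated by #1 (daily riders 81≥25, operating cost 21≤37, capital cost 74≤196, build time 5≤6).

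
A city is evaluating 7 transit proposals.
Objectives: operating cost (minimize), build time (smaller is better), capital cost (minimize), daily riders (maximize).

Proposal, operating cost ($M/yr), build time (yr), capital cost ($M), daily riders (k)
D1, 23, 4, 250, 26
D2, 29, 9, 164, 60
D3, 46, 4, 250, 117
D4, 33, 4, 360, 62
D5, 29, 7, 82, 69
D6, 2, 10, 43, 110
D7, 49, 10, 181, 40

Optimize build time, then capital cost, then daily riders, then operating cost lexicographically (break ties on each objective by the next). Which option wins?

First minimize build time: best is 4, kept {D1, D3, D4}.
Then minimize capital cost: best is 250, kept {D1, D3}.
Then maximize daily riders: best is 117, kept {D3}.

D3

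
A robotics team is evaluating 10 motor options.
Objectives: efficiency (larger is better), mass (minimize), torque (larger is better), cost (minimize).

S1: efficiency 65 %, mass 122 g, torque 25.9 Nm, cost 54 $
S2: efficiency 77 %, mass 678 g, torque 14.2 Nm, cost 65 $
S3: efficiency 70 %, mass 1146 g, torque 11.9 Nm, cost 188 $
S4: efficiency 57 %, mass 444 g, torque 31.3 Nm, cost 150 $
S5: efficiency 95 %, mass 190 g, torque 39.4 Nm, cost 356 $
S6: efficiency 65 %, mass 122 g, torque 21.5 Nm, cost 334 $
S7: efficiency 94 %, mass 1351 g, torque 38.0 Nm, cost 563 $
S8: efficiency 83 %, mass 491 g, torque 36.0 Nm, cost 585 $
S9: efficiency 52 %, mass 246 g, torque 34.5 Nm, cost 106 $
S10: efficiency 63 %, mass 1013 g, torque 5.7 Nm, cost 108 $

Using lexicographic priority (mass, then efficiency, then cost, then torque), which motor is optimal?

First minimize mass: best is 122, kept {S1, S6}.
Then maximize efficiency: best is 65, kept {S1, S6}.
Then minimize cost: best is 54, kept {S1}.

S1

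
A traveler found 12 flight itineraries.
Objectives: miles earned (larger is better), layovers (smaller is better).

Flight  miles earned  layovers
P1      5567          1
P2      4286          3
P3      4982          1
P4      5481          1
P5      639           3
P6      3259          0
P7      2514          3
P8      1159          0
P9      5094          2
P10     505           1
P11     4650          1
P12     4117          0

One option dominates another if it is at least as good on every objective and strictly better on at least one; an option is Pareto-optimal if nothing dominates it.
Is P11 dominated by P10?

No

P10 vs P11: P10 is worse on miles earned (505 vs 4650), so it does not dominate P11.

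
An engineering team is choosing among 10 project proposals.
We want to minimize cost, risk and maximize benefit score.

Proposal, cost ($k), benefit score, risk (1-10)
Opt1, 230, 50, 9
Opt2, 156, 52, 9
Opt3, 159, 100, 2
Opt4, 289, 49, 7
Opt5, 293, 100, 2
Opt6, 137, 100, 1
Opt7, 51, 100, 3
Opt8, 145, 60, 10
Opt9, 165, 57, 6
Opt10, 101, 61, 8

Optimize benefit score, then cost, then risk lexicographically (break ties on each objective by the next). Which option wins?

First maximize benefit score: best is 100, kept {Opt3, Opt5, Opt6, Opt7}.
Then minimize cost: best is 51, kept {Opt7}.

Opt7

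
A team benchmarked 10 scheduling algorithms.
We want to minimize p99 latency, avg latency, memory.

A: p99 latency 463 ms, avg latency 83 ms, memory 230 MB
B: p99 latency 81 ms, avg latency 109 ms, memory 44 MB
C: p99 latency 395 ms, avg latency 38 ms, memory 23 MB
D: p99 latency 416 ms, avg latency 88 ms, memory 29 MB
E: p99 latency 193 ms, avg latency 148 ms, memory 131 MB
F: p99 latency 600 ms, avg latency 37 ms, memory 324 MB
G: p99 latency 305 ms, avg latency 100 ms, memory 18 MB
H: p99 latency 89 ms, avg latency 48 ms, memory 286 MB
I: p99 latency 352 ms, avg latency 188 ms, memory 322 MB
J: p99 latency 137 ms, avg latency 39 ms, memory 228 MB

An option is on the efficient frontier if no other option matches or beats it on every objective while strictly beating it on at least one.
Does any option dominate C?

A: worse on p99 latency (463 vs 395).
B: worse on avg latency (109 vs 38).
D: worse on p99 latency (416 vs 395).
E: worse on avg latency (148 vs 38).
F: worse on p99 latency (600 vs 395).
G: worse on avg latency (100 vs 38).
H: worse on avg latency (48 vs 38).
I: worse on avg latency (188 vs 38).
J: worse on avg latency (39 vs 38).
No option is at least as good as C on every objective and strictly better on one.

No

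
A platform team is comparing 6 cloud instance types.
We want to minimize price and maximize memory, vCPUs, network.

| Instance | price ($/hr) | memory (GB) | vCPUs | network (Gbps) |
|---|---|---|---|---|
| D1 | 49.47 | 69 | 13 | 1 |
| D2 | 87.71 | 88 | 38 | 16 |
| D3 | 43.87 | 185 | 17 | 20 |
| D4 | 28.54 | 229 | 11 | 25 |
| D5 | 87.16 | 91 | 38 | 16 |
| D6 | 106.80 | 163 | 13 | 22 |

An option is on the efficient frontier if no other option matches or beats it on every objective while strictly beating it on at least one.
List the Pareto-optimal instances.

D1: dominated by D3 (price 43.87≤49.47, memory 185≥69, vCPUs 17≥13, network 20≥1).
D2: dominated by D5 (price 87.16≤87.71, memory 91≥88, vCPUs 38≥38, network 16≥16).
D3: not dominated.
D4: not dominated (best price).
D5: not dominated.
D6: not dominated.

D3, D4, D5, D6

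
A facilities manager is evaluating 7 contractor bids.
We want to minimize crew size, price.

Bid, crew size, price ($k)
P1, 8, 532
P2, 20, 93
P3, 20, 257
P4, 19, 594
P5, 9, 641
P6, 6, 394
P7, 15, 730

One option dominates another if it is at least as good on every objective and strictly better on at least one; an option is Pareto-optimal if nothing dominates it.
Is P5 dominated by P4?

No

P4 vs P5: P4 is worse on crew size (19 vs 9), so it does not dominate P5.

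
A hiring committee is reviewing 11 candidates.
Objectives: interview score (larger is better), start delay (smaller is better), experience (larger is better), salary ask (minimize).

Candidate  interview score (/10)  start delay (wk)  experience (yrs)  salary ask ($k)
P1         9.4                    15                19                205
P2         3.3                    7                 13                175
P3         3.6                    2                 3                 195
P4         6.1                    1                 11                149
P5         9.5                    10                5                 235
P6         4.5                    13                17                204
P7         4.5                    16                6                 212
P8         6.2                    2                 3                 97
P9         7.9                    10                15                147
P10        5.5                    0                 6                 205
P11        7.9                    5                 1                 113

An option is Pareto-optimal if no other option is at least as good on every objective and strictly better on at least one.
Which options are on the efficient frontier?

P1: not dominated (best experience).
P2: not dominated.
P3: dominated by P4 (interview score 6.1≥3.6, start delay 1≤2, experience 11≥3, salary ask 149≤195).
P4: not dominated.
P5: not dominated (best interview score).
P6: not dominated.
P7: dominated by P1 (interview score 9.4≥4.5, start delay 15≤16, experience 19≥6, salary ask 205≤212).
P8: not dominated (best salary ask).
P9: not dominated.
P10: not dominated (best start delay).
P11: not dominated.

P1, P2, P4, P5, P6, P8, P9, P10, P11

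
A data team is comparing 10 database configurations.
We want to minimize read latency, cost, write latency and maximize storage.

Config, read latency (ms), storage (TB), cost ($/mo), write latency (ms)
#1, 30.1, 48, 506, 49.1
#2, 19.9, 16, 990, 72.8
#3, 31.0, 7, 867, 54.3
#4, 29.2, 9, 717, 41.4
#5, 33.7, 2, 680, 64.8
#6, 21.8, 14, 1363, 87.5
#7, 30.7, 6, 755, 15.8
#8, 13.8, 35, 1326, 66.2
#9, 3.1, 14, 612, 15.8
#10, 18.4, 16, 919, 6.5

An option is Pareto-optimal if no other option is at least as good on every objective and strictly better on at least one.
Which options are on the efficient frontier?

#1: not dominated (best storage).
#2: dominated by #10 (read latency 18.4≤19.9, storage 16≥16, cost 919≤990, write latency 6.5≤72.8).
#3: dominated by #1 (read latency 30.1≤31.0, storage 48≥7, cost 506≤867, write latency 49.1≤54.3).
#4: dominated by #9 (read latency 3.1≤29.2, storage 14≥9, cost 612≤717, write latency 15.8≤41.4).
#5: dominated by #1 (read latency 30.1≤33.7, storage 48≥2, cost 506≤680, write latency 49.1≤64.8).
#6: dominated by #2 (read latency 19.9≤21.8, storage 16≥14, cost 990≤1363, write latency 72.8≤87.5).
#7: dominated by #9 (read latency 3.1≤30.7, storage 14≥6, cost 612≤755, write latency 15.8≤15.8).
#8: not dominated.
#9: not dominated (best read latency).
#10: not dominated (best write latency).

#1, #8, #9, #10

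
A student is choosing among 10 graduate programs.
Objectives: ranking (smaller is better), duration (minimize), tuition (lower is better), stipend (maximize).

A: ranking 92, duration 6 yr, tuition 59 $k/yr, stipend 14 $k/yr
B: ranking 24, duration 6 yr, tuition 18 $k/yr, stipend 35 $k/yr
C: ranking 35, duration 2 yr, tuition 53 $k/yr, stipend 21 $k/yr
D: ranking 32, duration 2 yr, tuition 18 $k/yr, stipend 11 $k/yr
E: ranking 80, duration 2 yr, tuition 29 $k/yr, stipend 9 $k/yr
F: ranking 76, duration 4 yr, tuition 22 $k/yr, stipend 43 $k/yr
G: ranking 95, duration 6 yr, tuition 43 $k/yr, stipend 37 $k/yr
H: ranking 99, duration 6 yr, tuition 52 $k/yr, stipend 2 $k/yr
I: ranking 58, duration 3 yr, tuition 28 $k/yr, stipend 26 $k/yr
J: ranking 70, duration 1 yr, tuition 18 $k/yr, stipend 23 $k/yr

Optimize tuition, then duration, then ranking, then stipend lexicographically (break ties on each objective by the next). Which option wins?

First minimize tuition: best is 18, kept {B, D, J}.
Then minimize duration: best is 1, kept {J}.

J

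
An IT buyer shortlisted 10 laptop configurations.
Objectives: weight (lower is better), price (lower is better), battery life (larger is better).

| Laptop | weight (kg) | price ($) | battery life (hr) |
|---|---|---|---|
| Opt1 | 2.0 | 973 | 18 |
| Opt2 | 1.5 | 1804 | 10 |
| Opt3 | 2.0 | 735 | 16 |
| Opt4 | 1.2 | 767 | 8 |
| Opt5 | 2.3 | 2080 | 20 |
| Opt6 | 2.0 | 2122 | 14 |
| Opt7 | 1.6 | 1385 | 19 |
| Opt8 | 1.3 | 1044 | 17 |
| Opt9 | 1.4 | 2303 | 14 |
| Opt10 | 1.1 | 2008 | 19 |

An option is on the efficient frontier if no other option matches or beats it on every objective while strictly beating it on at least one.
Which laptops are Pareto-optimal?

Opt1, Opt3, Opt4, Opt5, Opt7, Opt8, Opt10

Opt1: not dominated.
Opt2: dominated by Opt8 (weight 1.3≤1.5, price 1044≤1804, battery life 17≥10).
Opt3: not dominated (best price).
Opt4: not dominated.
Opt5: not dominated (best battery life).
Opt6: dominated by Opt1 (weight 2.0≤2.0, price 973≤2122, battery life 18≥14).
Opt7: not dominated.
Opt8: not dominated.
Opt9: dominated by Opt8 (weight 1.3≤1.4, price 1044≤2303, battery life 17≥14).
Opt10: not dominated (best weight).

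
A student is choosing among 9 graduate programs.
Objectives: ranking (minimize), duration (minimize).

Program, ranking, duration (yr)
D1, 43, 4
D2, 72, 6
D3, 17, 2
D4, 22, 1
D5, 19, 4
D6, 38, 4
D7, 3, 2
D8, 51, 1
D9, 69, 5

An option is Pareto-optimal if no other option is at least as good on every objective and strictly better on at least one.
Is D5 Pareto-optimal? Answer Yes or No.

D3 vs D5: ranking 17≤19, duration 2≤4 — D3 is at least as good on every objective and strictly better on at least one, so D3 dominates D5.

No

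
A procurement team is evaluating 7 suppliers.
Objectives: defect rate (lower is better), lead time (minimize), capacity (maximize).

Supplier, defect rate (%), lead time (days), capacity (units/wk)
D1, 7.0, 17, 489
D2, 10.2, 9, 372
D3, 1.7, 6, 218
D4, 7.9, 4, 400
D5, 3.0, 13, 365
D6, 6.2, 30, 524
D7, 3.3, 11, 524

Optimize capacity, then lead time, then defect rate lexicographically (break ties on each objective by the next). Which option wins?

First maximize capacity: best is 524, kept {D6, D7}.
Then minimize lead time: best is 11, kept {D7}.

D7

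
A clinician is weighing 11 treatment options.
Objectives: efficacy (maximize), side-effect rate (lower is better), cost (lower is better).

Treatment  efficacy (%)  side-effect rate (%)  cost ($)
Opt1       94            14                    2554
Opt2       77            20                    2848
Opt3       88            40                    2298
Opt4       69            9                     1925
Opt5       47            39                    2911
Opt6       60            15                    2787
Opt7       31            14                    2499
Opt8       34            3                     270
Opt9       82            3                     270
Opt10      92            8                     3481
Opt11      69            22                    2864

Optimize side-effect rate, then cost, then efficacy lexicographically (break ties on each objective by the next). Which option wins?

First minimize side-effect rate: best is 3, kept {Opt8, Opt9}.
Then minimize cost: best is 270, kept {Opt8, Opt9}.
Then maximize efficacy: best is 82, kept {Opt9}.

Opt9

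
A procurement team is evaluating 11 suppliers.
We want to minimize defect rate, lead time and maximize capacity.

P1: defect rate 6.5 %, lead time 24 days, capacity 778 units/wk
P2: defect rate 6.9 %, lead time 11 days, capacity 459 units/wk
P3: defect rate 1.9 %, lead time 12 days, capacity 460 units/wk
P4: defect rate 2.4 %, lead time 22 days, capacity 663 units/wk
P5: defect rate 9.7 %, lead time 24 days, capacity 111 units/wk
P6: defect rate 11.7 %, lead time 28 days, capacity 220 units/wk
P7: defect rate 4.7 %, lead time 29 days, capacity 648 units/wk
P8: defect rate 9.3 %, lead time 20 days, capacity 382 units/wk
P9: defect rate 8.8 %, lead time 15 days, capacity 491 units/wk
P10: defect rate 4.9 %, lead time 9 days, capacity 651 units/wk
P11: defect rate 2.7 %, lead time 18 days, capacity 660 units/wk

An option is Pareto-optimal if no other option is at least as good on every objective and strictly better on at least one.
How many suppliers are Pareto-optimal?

5

P1: not dominated (best capacity).
P2: dominated by P10 (defect rate 4.9≤6.9, lead time 9≤11, capacity 651≥459).
P3: not dominated (best defect rate).
P4: not dominated.
P5: dominated by P1 (defect rate 6.5≤9.7, lead time 24≤24, capacity 778≥111).
P6: dominated by P1 (defect rate 6.5≤11.7, lead time 24≤28, capacity 778≥220).
P7: dominated by P4 (defect rate 2.4≤4.7, lead time 22≤29, capacity 663≥648).
P8: dominated by P2 (defect rate 6.9≤9.3, lead time 11≤20, capacity 459≥382).
P9: dominated by P10 (defect rate 4.9≤8.8, lead time 9≤15, capacity 651≥491).
P10: not dominated (best lead time).
P11: not dominated.
Pareto-optimal: P1, P3, P4, P10, P11 → 5.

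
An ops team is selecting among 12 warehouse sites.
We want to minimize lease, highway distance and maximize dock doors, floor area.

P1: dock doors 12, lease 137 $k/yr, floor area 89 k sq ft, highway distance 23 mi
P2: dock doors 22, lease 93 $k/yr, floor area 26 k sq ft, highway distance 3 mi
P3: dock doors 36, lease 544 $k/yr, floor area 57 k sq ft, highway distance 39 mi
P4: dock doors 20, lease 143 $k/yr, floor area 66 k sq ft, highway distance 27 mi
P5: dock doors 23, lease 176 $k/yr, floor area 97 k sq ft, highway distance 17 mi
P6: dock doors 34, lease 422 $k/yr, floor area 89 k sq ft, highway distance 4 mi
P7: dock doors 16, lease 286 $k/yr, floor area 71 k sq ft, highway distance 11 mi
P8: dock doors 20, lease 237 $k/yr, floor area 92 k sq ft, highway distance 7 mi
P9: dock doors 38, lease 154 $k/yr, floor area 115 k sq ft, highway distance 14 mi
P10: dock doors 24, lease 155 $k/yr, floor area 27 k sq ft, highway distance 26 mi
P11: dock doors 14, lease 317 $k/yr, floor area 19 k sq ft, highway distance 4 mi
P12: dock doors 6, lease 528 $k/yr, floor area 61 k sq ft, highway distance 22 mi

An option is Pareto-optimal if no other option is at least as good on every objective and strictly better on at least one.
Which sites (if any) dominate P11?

P2

P2: dock doors 22≥14, lease 93≤317, floor area 26≥19, highway distance 3≤4 — dominates P11.
Others (P1, P3, P4, P5, P6, P7, P8, P9, P10, P12) are each worse than P11 on at least one objective.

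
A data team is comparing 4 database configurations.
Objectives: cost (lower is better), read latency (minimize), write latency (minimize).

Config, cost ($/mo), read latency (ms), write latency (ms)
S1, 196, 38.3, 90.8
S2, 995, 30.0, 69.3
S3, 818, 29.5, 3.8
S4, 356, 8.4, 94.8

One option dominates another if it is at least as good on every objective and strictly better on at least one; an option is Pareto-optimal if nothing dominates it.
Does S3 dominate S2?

Yes

S3 vs S2: cost 818≤995, read latency 29.5≤30.0, write latency 3.8≤69.3 — S3 is at least as good on every objective with at least one strict improvement.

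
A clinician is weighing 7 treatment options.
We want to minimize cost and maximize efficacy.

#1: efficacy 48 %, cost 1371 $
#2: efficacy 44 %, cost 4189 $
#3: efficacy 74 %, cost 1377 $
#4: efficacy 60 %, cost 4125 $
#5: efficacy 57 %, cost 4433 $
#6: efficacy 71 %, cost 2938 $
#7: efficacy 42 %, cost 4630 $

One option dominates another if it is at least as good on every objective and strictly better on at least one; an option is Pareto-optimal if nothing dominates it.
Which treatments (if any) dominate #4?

#3: efficacy 74≥60, cost 1377≤4125 — dominates #4.
#6: efficacy 71≥60, cost 2938≤4125 — dominates #4.
Others (#1, #2, #5, #7) are each worse than #4 on at least one objective.

#3, #6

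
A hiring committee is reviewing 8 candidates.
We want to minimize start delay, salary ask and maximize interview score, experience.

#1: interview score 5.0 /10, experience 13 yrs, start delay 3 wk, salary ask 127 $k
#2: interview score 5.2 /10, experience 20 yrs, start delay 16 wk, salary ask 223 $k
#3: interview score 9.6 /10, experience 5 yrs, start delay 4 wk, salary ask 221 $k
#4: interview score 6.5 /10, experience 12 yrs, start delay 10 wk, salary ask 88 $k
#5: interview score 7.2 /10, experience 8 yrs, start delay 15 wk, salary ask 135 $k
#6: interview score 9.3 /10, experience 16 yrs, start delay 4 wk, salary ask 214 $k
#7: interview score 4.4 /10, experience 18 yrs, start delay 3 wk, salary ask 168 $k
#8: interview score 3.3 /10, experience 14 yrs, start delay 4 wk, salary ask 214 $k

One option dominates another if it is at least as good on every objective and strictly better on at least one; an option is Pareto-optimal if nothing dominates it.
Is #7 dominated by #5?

#5 vs #7: #5 is worse on experience (8 vs 18), so it does not dominate #7.

No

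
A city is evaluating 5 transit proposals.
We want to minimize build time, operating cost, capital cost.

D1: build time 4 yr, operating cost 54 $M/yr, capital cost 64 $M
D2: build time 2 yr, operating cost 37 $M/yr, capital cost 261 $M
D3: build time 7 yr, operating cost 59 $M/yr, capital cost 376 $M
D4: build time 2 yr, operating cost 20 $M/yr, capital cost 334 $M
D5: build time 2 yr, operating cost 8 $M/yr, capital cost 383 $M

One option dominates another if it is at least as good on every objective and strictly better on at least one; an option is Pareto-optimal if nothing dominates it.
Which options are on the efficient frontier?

D1: not dominated (best capital cost).
D2: not dominated.
D3: dominated by D1 (build time 4≤7, operating cost 54≤59, capital cost 64≤376).
D4: not dominated.
D5: not dominated (best operating cost).

D1, D2, D4, D5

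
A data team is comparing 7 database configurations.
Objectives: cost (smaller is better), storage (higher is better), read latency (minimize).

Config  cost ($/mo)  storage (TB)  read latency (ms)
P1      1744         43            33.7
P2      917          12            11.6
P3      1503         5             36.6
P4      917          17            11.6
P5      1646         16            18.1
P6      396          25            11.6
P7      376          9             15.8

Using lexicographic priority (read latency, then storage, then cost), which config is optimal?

P6

First minimize read latency: best is 11.6, kept {P2, P4, P6}.
Then maximize storage: best is 25, kept {P6}.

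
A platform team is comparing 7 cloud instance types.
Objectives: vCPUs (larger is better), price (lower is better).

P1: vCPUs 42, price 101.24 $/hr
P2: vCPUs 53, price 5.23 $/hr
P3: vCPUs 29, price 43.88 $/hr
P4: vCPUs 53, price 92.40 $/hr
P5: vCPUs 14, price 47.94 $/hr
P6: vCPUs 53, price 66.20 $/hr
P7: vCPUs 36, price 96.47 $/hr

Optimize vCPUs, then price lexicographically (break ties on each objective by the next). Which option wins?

First maximize vCPUs: best is 53, kept {P2, P4, P6}.
Then minimize price: best is 5.23, kept {P2}.

P2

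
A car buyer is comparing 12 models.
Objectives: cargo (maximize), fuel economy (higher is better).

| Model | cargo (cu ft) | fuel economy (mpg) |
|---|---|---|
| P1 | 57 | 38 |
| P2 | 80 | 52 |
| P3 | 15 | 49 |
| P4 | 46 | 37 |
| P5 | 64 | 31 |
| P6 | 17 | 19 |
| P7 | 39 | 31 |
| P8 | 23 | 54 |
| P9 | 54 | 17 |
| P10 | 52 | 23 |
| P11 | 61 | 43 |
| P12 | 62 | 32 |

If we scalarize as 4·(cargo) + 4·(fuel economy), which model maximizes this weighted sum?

P2

P1: 4·57 + 4·38 = 380
P2: 4·80 + 4·52 = 528
P3: 4·15 + 4·49 = 256
P4: 4·46 + 4·37 = 332
P5: 4·64 + 4·31 = 380
P6: 4·17 + 4·19 = 144
P7: 4·39 + 4·31 = 280
P8: 4·23 + 4·54 = 308
P9: 4·54 + 4·17 = 284
P10: 4·52 + 4·23 = 300
P11: 4·61 + 4·43 = 416
P12: 4·62 + 4·32 = 376
Highest: P2 at 528.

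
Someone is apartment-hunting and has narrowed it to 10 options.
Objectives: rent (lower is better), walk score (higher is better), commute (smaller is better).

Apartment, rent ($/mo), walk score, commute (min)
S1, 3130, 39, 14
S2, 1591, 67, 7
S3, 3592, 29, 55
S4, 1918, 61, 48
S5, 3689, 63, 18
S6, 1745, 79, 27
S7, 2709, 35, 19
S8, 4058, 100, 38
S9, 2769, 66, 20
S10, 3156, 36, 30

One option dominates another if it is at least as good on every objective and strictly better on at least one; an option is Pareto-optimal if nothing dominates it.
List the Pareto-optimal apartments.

S2, S6, S8

S1: dominated by S2 (rent 1591≤3130, walk score 67≥39, commute 7≤14).
S2: not dominated (best rent).
S3: dominated by S1 (rent 3130≤3592, walk score 39≥29, commute 14≤55).
S4: dominated by S2 (rent 1591≤1918, walk score 67≥61, commute 7≤48).
S5: dominated by S2 (rent 1591≤3689, walk score 67≥63, commute 7≤18).
S6: not dominated.
S7: dominated by S2 (rent 1591≤2709, walk score 67≥35, commute 7≤19).
S8: not dominated (best walk score).
S9: dominated by S2 (rent 1591≤2769, walk score 67≥66, commute 7≤20).
S10: dominated by S1 (rent 3130≤3156, walk score 39≥36, commute 14≤30).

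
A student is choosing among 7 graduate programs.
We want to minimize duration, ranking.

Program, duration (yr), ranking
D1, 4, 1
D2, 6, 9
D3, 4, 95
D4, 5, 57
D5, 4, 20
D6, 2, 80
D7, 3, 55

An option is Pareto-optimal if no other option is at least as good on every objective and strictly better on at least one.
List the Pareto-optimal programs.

D1, D6, D7

D1: not dominated (best ranking).
D2: dominated by D1 (duration 4≤6, ranking 1≤9).
D3: dominated by D1 (duration 4≤4, ranking 1≤95).
D4: dominated by D1 (duration 4≤5, ranking 1≤57).
D5: dominated by D1 (duration 4≤4, ranking 1≤20).
D6: not dominated (best duration).
D7: not dominated.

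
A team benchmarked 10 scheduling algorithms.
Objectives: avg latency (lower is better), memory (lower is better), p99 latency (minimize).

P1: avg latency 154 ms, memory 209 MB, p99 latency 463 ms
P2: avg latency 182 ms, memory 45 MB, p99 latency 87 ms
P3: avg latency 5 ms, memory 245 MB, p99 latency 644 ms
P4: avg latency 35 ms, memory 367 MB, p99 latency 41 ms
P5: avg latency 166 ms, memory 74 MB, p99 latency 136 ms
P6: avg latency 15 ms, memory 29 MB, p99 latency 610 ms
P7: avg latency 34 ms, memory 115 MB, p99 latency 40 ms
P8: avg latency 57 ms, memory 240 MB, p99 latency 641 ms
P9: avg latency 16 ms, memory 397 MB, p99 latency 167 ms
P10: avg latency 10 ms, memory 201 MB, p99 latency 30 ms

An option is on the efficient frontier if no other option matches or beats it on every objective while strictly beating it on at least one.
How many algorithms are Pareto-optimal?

P1: dominated by P7 (avg latency 34≤154, memory 115≤209, p99 latency 40≤463).
P2: not dominated.
P3: not dominated (best avg latency).
P4: dominated by P7 (avg latency 34≤35, memory 115≤367, p99 latency 40≤41).
P5: not dominated.
P6: not dominated (best memory).
P7: not dominated.
P8: dominated by P6 (avg latency 15≤57, memory 29≤240, p99 latency 610≤641).
P9: dominated by P10 (avg latency 10≤16, memory 201≤397, p99 latency 30≤167).
P10: not dominated (best p99 latency).
Pareto-optimal: P2, P3, P5, P6, P7, P10 → 6.

6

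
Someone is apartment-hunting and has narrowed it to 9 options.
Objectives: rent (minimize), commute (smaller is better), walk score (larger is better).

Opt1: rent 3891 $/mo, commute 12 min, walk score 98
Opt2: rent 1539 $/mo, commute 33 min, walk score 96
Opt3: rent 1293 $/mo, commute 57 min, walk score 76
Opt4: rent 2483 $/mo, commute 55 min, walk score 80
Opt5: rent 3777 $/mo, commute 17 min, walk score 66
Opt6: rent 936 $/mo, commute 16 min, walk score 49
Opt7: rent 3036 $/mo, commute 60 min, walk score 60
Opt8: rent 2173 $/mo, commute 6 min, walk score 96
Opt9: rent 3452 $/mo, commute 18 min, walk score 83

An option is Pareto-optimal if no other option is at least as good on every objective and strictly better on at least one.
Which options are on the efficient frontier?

Opt1: not dominated (best walk score).
Opt2: not dominated.
Opt3: not dominated.
Opt4: dominated by Opt2 (rent 1539≤2483, commute 33≤55, walk score 96≥80).
Opt5: dominated by Opt8 (rent 2173≤3777, commute 6≤17, walk score 96≥66).
Opt6: not dominated (best rent).
Opt7: dominated by Opt2 (rent 1539≤3036, commute 33≤60, walk score 96≥60).
Opt8: not dominated (best commute).
Opt9: dominated by Opt8 (rent 2173≤3452, commute 6≤18, walk score 96≥83).

Opt1, Opt2, Opt3, Opt6, Opt8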